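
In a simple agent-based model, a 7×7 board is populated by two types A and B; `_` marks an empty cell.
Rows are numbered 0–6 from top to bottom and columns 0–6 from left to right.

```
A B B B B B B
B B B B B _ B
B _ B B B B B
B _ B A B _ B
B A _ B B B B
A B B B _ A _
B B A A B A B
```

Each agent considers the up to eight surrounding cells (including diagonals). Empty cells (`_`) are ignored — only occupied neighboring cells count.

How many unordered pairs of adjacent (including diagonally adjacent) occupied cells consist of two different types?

Scan each occupied cell's neighbors to the right and below (and the two forward diagonals) so each pair is counted once.
From row 0: 3 unlike of 22 pairs (running 3/22).
From row 1: 0 unlike of 17 pairs (running 3/39).
From row 2: 3 unlike of 15 pairs (running 6/54).
From row 3: 6 unlike of 13 pairs (running 12/67).
From row 4: 7 unlike of 15 pairs (running 19/82).
From row 5: 10 unlike of 17 pairs (running 29/99).
From row 6: 4 unlike of 6 pairs (running 33/105).
Total adjacent occupied pairs: 105; unlike-type pairs: 33.

33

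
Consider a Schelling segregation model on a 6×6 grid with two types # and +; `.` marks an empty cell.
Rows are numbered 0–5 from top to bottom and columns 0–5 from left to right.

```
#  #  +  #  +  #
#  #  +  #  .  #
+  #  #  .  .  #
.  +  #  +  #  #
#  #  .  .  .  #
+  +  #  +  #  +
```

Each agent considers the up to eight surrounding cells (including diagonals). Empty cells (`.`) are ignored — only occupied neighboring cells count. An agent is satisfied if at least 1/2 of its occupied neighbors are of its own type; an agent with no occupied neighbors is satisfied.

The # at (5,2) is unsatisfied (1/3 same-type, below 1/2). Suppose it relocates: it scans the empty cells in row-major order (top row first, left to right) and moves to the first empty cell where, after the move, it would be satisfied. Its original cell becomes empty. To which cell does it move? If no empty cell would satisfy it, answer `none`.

(1,4)

Vacating (5,2). Empty cells in order:
  (1,4): 5/6 same-type → satisfied — stop here.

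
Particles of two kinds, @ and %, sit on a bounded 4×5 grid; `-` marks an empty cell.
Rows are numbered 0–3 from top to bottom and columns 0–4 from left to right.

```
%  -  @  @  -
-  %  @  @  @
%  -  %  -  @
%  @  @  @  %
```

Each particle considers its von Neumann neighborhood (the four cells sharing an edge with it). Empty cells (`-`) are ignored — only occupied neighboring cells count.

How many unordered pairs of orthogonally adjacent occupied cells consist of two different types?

6

Scan each occupied cell's neighbors to the right and below so each pair is counted once.
Row 0: @(0,2)–@(0,3)= @(0,2)–@(1,2)= @(0,3)–@(1,3)=  → 0/3 unlike.
Row 1: %(1,1)–@(1,2)≠ @(1,2)–@(1,3)= @(1,2)–%(2,2)≠ @(1,3)–@(1,4)= @(1,4)–@(2,4)=  → 2/5 unlike.
Row 2: %(2,0)–%(3,0)= %(2,2)–@(3,2)≠ @(2,4)–%(3,4)≠  → 2/3 unlike.
Row 3: %(3,0)–@(3,1)≠ @(3,1)–@(3,2)= @(3,2)–@(3,3)= @(3,3)–%(3,4)≠  → 2/4 unlike.
Total adjacent occupied pairs: 15; unlike-type pairs: 6.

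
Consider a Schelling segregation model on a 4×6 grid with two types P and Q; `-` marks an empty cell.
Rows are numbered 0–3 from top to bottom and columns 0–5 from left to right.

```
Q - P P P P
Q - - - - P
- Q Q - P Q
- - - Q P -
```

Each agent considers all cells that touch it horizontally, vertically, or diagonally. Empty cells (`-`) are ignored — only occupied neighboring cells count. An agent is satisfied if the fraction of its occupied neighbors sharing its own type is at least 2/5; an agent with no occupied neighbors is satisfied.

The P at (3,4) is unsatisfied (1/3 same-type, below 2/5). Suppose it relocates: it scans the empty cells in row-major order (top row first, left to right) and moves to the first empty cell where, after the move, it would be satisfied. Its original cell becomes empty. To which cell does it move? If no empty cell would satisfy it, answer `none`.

(1,2)

Vacating (3,4). Empty cells in order:
  (0,1): 1/3 same-type → still unsatisfied.
  (1,1): 1/5 same-type → still unsatisfied.
  (1,2): 2/4 same-type → satisfied — stop here.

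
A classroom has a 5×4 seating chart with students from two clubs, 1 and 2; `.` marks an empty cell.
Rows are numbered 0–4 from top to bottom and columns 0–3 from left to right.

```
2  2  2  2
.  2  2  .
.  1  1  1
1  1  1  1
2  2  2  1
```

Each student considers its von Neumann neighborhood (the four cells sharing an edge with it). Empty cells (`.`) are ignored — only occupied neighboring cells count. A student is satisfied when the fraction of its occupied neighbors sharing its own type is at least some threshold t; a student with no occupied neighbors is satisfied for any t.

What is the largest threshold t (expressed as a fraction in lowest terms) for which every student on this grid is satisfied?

1/3

Row 0: (0,0)2 1/1 · (0,1)2 3/3 · (0,2)2 3/3 · (0,3)2 1/1
Row 1: (1,1)2 2/3 · (1,2)2 2/3
Row 2: (2,1)1 2/3 · (2,2)1 3/4 · (2,3)1 2/2
Row 3: (3,0)1 1/2 · (3,1)1 3/4 · (3,2)1 3/4 · (3,3)1 3/3
Row 4: (4,0)2 1/2 · (4,1)2 2/3 · (4,2)2 1/3 · (4,3)1 1/2
The smallest same-type fraction is 1/3 at (4,2), which reduces to 1/3. Any threshold above that leaves this student unsatisfied.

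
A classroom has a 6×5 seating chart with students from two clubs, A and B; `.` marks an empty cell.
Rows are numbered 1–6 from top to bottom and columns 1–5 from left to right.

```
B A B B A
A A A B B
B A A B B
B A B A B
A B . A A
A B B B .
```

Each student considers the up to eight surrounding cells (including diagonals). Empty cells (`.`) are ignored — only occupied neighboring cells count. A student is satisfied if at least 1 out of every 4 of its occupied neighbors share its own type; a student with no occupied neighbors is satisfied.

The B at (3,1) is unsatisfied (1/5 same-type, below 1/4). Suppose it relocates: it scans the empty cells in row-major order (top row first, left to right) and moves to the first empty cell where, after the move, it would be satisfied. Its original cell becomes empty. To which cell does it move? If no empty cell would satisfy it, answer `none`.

Vacating (3,1). Empty cells in order:
  (5,3): 5/8 same-type → satisfied — stop here.

(5,3)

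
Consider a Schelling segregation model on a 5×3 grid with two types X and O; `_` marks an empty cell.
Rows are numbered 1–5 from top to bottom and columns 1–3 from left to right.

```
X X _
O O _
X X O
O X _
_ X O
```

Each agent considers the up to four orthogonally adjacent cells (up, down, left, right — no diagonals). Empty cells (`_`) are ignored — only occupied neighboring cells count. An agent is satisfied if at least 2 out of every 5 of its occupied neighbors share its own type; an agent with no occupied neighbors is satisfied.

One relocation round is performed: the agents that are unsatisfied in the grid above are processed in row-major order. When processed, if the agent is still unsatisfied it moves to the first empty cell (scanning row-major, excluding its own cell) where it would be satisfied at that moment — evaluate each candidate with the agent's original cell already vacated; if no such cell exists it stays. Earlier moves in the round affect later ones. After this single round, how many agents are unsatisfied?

0

Initially unsatisfied (in order): (2,1), (2,2), (3,1), (3,3), (4,1), (5,3).
  (2,1) → (2,3).
  (2,2) → (1,3).
  (3,1): now satisfied by earlier moves; stays.
  (3,3): now satisfied by earlier moves; stays.
  (4,1) → (4,3).
  (5,3): now satisfied by earlier moves; stays.
Resulting grid:
X X O
_ _ O
X X O
_ X O
_ X O
All satisfied now.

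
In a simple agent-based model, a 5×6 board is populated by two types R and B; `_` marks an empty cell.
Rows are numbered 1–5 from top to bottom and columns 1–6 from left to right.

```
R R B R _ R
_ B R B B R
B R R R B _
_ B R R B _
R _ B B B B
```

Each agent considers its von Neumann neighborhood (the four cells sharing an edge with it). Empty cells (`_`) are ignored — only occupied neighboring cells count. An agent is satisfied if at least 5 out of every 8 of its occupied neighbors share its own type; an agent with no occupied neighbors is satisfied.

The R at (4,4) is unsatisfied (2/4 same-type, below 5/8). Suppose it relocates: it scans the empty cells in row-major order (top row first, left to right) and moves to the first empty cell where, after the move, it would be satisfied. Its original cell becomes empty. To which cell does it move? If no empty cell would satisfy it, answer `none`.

Vacating (4,4). Empty cells in order:
  (1,5): 2/3 same-type → satisfied — stop here.

(1,5)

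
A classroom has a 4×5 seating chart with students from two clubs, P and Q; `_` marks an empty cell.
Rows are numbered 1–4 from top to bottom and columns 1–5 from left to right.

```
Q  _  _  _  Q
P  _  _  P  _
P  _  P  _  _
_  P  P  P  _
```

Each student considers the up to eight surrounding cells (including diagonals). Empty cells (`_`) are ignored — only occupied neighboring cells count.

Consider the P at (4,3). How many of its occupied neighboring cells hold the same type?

3

Occupied neighbors of (4,3): (3,3)=P, (4,2)=P, (4,4)=P.
Same type (P): 3 of 3.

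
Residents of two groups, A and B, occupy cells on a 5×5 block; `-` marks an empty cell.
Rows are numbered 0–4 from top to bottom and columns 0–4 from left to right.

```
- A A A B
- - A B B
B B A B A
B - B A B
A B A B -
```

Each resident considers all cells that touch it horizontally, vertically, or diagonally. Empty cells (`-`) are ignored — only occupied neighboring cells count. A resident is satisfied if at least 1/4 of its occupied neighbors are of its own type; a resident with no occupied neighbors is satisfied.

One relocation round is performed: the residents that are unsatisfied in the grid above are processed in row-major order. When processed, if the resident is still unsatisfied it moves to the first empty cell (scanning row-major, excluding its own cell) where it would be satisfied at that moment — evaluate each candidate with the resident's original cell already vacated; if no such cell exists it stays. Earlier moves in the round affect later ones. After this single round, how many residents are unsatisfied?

Initially unsatisfied (in order): (2,4), (4,0).
  (2,4) → (0,0).
  (4,0) → (1,0).
Resulting grid:
A A A A B
A - A B B
B B A B -
B - B A B
- B A B -
All satisfied now.

0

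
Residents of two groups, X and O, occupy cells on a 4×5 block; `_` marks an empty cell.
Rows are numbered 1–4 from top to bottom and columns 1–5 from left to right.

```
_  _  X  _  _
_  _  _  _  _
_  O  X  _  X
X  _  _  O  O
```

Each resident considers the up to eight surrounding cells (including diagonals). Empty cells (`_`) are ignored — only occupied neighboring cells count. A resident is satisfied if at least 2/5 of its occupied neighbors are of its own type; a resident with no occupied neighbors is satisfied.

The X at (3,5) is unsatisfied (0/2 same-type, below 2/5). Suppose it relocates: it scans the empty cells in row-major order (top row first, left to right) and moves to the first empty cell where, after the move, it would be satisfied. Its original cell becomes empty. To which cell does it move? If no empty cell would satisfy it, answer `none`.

Vacating (3,5). Empty cells in order:
  (1,1): 0/0 same-type → satisfied — stop here.

(1,1)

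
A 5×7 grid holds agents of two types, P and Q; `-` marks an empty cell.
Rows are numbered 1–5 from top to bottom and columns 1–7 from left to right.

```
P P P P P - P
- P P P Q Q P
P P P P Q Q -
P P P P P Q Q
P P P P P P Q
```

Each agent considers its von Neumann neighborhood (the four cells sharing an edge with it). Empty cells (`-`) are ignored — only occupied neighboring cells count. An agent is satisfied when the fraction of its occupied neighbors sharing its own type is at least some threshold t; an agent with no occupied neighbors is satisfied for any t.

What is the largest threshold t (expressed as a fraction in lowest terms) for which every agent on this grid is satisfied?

(1,1)P 1/1
(1,2)P 3/3
(1,3)P 3/3
(1,4)P 3/3
(1,5)P 1/2
(1,7)P 1/1
(2,2)P 3/3
(2,3)P 4/4
(2,4)P 3/4
(2,5)Q 2/4
(2,6)Q 2/3
(2,7)P 1/2
(3,1)P 2/2
(3,2)P 4/4
(3,3)P 4/4
(3,4)P 3/4
(3,5)Q 2/4
(3,6)Q 3/3
(4,1)P 3/3
(4,2)P 4/4
(4,3)P 4/4
(4,4)P 4/4
(4,5)P 2/4
(4,6)Q 2/4
(4,7)Q 2/2
(5,1)P 2/2
(5,2)P 3/3
(5,3)P 3/3
(5,4)P 3/3
(5,5)P 3/3
(5,6)P 1/3
(5,7)Q 1/2
The smallest same-type fraction is 1/3 at (5,6), which reduces to 1/3. Any threshold above that leaves this agent unsatisfied.

1/3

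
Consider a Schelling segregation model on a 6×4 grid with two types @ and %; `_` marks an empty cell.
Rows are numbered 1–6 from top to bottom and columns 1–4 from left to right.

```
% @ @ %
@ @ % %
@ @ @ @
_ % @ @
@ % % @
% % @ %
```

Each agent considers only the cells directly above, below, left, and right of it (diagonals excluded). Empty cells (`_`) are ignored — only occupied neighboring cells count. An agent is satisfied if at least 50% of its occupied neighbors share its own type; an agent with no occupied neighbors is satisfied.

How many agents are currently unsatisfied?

9

(1,1)% 0/2 ✗
(1,2)@ 2/3 ✓
(1,3)@ 1/3 ✗
(1,4)% 1/2 ✓
(2,1)@ 2/3 ✓
(2,2)@ 3/4 ✓
(2,3)% 1/4 ✗
(2,4)% 2/3 ✓
(3,1)@ 2/2 ✓
(3,2)@ 3/4 ✓
(3,3)@ 3/4 ✓
(3,4)@ 2/3 ✓
(4,2)% 1/3 ✗
(4,3)@ 2/4 ✓
(4,4)@ 3/3 ✓
(5,1)@ 0/2 ✗
(5,2)% 3/4 ✓
(5,3)% 1/4 ✗
(5,4)@ 1/3 ✗
(6,1)% 1/2 ✓
(6,2)% 2/3 ✓
(6,3)@ 0/3 ✗
(6,4)% 0/2 ✗
Unsatisfied: (1,1), (1,3), (2,3), (4,2), (5,1), (5,3), (5,4), (6,3), (6,4) — 9 in total.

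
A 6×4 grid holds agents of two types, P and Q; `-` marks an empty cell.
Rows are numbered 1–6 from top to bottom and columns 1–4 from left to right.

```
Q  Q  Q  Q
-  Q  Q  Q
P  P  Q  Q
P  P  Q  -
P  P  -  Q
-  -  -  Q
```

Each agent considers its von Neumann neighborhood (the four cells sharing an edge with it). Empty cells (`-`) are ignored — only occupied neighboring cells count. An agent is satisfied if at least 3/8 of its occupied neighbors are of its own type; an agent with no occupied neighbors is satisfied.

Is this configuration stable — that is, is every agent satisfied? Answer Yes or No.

Row 1: (1,1)Q 1/1 ok · (1,2)Q 3/3 ok · (1,3)Q 3/3 ok · (1,4)Q 2/2 ok
Row 2: (2,2)Q 2/3 ok · (2,3)Q 4/4 ok · (2,4)Q 3/3 ok
Row 3: (3,1)P 2/2 ok · (3,2)P 2/4 ok · (3,3)Q 3/4 ok · (3,4)Q 2/2 ok
Row 4: (4,1)P 3/3 ok · (4,2)P 3/4 ok · (4,3)Q 1/2 ok
Row 5: (5,1)P 2/2 ok · (5,2)P 2/2 ok · (5,4)Q 1/1 ok
Row 6: (6,4)Q 1/1 ok
All meet the threshold, so the configuration is stable.

Yes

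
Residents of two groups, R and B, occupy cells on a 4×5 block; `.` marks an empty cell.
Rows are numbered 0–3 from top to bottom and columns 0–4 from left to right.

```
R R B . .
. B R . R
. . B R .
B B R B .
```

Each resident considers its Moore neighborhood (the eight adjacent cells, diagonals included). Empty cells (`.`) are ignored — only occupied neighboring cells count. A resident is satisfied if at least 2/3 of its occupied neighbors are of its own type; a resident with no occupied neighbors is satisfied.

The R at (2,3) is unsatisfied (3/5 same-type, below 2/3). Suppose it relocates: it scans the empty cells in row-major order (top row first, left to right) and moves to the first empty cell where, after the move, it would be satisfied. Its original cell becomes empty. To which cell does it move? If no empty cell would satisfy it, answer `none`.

(0,3)

Vacating (2,3). Empty cells in order:
  (0,3): 2/3 same-type → satisfied — stop here.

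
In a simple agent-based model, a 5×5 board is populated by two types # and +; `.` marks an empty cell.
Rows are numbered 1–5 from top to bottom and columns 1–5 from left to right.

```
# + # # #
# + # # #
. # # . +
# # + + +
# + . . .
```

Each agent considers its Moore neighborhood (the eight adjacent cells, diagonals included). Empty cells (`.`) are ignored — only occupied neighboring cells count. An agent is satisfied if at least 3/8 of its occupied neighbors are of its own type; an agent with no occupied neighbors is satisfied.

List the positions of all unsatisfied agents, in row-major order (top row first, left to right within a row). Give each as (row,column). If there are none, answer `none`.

(1,1)# 1/3 unhappy
(1,2)+ 1/5 unhappy
(1,3)# 3/5 ok
(1,4)# 5/5 ok
(1,5)# 3/3 ok
(2,1)# 2/4 ok
(2,2)+ 1/7 unhappy
(2,3)# 5/7 ok
(2,4)# 6/7 ok
(2,5)# 3/4 ok
(3,2)# 5/7 ok
(3,3)# 4/7 ok
(3,5)+ 2/4 ok
(4,1)# 3/4 ok
(4,2)# 4/6 ok
(4,3)+ 2/5 ok
(4,4)+ 3/4 ok
(4,5)+ 2/2 ok
(5,1)# 2/3 ok
(5,2)+ 1/4 unhappy

(1,1), (1,2), (2,2), (5,2)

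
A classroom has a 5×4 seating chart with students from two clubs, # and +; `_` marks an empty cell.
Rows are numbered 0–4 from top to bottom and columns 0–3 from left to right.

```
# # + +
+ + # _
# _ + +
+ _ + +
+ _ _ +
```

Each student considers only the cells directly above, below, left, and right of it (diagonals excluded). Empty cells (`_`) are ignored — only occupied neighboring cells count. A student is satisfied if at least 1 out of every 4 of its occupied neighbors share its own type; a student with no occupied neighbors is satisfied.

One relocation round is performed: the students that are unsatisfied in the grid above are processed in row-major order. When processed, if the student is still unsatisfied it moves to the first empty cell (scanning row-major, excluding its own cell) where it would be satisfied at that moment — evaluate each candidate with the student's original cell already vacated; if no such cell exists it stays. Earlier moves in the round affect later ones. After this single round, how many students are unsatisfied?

Initially unsatisfied (in order): (1,2), (2,0).
  (1,2) → (2,1).
  (2,0): now satisfied by earlier moves; stays.
Resulting grid:
# # + +
+ + _ _
# # + +
+ _ + +
+ _ _ +
All satisfied now.

0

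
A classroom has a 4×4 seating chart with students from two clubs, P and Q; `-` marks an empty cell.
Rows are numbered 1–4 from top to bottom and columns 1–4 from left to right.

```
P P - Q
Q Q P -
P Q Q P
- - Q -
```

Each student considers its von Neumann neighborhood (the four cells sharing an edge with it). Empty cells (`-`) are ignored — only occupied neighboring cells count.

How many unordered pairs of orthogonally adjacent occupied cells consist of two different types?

7

Scan each occupied cell's neighbors to the right and below so each pair is counted once.
Row 1: P(1,1)–P(1,2)= P(1,1)–Q(2,1)≠ P(1,2)–Q(2,2)≠  → 2/3 unlike.
Row 2: Q(2,1)–Q(2,2)= Q(2,1)–P(3,1)≠ Q(2,2)–P(2,3)≠ Q(2,2)–Q(3,2)= P(2,3)–Q(3,3)≠  → 3/5 unlike.
Row 3: P(3,1)–Q(3,2)≠ Q(3,2)–Q(3,3)= Q(3,3)–P(3,4)≠ Q(3,3)–Q(4,3)=  → 2/4 unlike.
Total adjacent occupied pairs: 12; unlike-type pairs: 7.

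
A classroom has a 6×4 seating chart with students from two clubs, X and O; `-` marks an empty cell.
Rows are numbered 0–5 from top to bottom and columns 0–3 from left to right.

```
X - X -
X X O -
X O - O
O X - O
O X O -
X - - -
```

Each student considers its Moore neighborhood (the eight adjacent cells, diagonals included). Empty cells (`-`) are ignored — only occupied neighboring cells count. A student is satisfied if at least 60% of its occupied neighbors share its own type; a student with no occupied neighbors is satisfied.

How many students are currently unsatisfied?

(0,0)X 2/2 ✓
(0,2)X 1/2 ✗
(1,0)X 3/4 ✓
(1,1)X 4/6 ✓
(1,2)O 2/4 ✗
(2,0)X 3/5 ✓
(2,1)O 2/6 ✗
(2,3)O 2/2 ✓
(3,0)O 2/5 ✗
(3,1)X 2/6 ✗
(3,3)O 2/2 ✓
(4,0)O 1/4 ✗
(4,1)X 2/5 ✗
(4,2)O 1/3 ✗
(5,0)X 1/2 ✗
Unsatisfied: (0,2), (1,2), (2,1), (3,0), (3,1), (4,0), (4,1), (4,2), (5,0) — 9 in total.

9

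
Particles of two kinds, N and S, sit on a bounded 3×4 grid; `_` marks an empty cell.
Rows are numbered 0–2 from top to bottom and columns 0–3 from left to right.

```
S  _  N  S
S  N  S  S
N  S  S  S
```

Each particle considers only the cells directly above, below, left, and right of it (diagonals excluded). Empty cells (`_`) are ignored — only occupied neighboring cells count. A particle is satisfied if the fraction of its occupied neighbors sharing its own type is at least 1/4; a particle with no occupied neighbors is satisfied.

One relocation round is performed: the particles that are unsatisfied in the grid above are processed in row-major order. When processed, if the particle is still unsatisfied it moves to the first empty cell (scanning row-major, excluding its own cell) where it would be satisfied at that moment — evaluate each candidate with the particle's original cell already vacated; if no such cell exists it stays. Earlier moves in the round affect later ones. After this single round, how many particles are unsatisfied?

Initially unsatisfied (in order): (0,2), (1,1), (2,0).
  (0,2) → (0,1).
  (1,1): now satisfied by earlier moves; stays.
  (2,0) → (0,2).
Resulting grid:
S N N S
S N S S
_ S S S
All satisfied now.

0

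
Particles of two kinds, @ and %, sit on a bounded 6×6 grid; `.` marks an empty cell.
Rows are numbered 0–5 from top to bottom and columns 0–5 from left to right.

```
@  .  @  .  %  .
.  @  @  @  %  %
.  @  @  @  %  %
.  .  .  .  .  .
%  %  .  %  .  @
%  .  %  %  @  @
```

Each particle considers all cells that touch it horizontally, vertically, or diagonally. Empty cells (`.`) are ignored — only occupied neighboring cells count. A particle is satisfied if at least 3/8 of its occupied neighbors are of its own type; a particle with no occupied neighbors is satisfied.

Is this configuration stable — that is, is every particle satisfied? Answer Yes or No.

Yes

(0,0)@ 1/1 ok
(0,2)@ 3/3 ok
(0,4)% 2/3 ok
(1,1)@ 5/5 ok
(1,2)@ 6/6 ok
(1,3)@ 4/7 ok
(1,4)% 4/6 ok
(1,5)% 4/4 ok
(2,1)@ 3/3 ok
(2,2)@ 5/5 ok
(2,3)@ 3/5 ok
(2,4)% 3/5 ok
(2,5)% 3/3 ok
(4,0)% 2/2 ok
(4,1)% 3/3 ok
(4,3)% 2/3 ok
(4,5)@ 2/2 ok
(5,0)% 2/2 ok
(5,2)% 3/3 ok
(5,3)% 2/3 ok
(5,4)@ 2/4 ok
(5,5)@ 2/2 ok
All meet the threshold, so the configuration is stable.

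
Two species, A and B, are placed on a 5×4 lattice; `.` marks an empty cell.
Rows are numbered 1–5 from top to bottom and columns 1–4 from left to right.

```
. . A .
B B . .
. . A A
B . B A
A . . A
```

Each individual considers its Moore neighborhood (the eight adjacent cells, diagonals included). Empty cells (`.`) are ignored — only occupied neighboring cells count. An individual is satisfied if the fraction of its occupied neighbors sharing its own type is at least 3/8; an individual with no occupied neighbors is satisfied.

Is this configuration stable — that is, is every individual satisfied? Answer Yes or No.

No

(1,3)A 0/1 not
(2,1)B 1/1 satisfied
(2,2)B 1/3 not
(3,3)A 2/4 satisfied
(3,4)A 2/3 satisfied
(4,1)B 0/1 not
(4,3)B 0/4 not
(4,4)A 3/4 satisfied
(5,1)A 0/1 not
(5,4)A 1/2 satisfied
For instance (1,3) has only 0/1 same-type neighbors, below 3/8.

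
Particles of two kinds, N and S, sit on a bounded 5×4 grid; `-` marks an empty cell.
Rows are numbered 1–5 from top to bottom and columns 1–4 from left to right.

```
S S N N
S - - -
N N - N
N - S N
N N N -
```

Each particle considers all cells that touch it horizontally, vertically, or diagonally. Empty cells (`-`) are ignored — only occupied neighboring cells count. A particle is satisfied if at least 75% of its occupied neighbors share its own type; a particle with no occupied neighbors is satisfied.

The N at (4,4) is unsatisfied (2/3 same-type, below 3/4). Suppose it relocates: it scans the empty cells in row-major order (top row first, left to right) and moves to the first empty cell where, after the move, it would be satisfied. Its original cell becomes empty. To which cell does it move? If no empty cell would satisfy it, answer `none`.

(2,3)

Vacating (4,4). Empty cells in order:
  (2,2): 3/6 same-type → still unsatisfied.
  (2,3): 4/5 same-type → satisfied — stop here.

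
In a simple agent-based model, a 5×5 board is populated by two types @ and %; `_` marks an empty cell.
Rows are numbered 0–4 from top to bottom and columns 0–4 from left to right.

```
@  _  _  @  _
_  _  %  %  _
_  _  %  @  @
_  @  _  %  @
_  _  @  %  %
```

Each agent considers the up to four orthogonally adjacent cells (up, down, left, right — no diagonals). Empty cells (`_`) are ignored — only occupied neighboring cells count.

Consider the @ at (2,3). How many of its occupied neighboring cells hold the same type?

Occupied neighbors of (2,3): (1,3)=%, (3,3)=%, (2,2)=%, (2,4)=@.
Same type (@): 1 of 4.

1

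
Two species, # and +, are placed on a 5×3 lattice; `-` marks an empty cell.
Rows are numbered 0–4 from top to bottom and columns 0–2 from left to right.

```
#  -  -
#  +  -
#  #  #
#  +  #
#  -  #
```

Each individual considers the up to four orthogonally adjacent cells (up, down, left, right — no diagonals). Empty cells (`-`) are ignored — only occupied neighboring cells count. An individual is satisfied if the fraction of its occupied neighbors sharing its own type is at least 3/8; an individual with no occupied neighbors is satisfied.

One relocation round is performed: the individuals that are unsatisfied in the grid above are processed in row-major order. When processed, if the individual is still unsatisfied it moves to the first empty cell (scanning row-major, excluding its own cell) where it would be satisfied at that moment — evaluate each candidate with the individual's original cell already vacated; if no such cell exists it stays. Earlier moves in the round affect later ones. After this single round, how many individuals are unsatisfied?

Initially unsatisfied (in order): (1,1), (3,1).
  (1,1) → (0,2).
  (3,1) → (0,1).
Resulting grid:
# + +
# - -
# # #
# - #
# - #
All satisfied now.

0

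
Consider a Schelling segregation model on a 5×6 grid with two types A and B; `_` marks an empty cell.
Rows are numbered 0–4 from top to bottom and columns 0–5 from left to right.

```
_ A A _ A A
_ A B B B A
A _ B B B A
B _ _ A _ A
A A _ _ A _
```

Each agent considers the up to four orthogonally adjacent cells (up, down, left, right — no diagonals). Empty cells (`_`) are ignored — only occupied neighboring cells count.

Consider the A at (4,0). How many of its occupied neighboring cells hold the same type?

Occupied neighbors of (4,0): (3,0)=B, (4,1)=A.
Same type (A): 1 of 2.

1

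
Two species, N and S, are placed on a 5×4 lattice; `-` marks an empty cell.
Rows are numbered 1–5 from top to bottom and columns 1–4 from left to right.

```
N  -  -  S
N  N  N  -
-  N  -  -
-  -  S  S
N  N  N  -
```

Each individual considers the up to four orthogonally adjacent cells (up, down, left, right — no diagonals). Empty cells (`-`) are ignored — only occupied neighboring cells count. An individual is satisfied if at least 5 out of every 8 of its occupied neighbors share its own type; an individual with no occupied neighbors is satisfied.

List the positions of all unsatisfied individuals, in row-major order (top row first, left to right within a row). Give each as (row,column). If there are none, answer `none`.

(4,3), (5,3)

(1,1)N 1/1 satisfied
(1,4)S 0/0 satisfied
(2,1)N 2/2 satisfied
(2,2)N 3/3 satisfied
(2,3)N 1/1 satisfied
(3,2)N 1/1 satisfied
(4,3)S 1/2 not
(4,4)S 1/1 satisfied
(5,1)N 1/1 satisfied
(5,2)N 2/2 satisfied
(5,3)N 1/2 not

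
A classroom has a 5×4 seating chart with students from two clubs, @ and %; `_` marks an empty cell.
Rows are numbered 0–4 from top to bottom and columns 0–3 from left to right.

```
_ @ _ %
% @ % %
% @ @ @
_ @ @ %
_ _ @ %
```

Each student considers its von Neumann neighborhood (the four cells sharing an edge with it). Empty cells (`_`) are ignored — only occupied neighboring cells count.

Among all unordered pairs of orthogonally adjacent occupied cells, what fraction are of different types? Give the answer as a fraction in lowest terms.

2/5

Scan each occupied cell's neighbors to the right and below so each pair is counted once.
Row 0: @(0,1)–@(1,1)= %(0,3)–%(1,3)=  → 0/2 unlike.
Row 1: %(1,0)–@(1,1)≠ %(1,0)–%(2,0)= @(1,1)–%(1,2)≠ @(1,1)–@(2,1)= %(1,2)–%(1,3)= %(1,2)–@(2,2)≠ %(1,3)–@(2,3)≠  → 4/7 unlike.
Row 2: %(2,0)–@(2,1)≠ @(2,1)–@(2,2)= @(2,1)–@(3,1)= @(2,2)–@(2,3)= @(2,2)–@(3,2)= @(2,3)–%(3,3)≠  → 2/6 unlike.
Row 3: @(3,1)–@(3,2)= @(3,2)–%(3,3)≠ @(3,2)–@(4,2)= %(3,3)–%(4,3)=  → 1/4 unlike.
Row 4: @(4,2)–%(4,3)≠  → 1/1 unlike.
Total adjacent occupied pairs: 20; unlike-type pairs: 8.
8/20 reduces to 2/5.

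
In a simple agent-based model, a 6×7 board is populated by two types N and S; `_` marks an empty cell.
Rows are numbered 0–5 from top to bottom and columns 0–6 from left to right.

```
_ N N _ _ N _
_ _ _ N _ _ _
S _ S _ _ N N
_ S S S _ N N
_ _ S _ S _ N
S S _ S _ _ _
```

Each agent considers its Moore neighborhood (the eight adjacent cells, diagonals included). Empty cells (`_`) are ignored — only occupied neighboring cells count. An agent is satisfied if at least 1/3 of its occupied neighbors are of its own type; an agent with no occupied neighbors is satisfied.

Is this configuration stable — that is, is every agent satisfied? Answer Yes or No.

Yes

(0,1)N 1/1 ok
(0,2)N 2/2 ok
(0,5)N 0/0 ok
(1,3)N 1/2 ok
(2,0)S 1/1 ok
(2,2)S 3/4 ok
(2,5)N 3/3 ok
(2,6)N 3/3 ok
(3,1)S 4/4 ok
(3,2)S 4/4 ok
(3,3)S 4/4 ok
(3,5)N 4/5 ok
(3,6)N 4/4 ok
(4,2)S 5/5 ok
(4,4)S 2/3 ok
(4,6)N 2/2 ok
(5,0)S 1/1 ok
(5,1)S 2/2 ok
(5,3)S 2/2 ok
All meet the threshold, so the configuration is stable.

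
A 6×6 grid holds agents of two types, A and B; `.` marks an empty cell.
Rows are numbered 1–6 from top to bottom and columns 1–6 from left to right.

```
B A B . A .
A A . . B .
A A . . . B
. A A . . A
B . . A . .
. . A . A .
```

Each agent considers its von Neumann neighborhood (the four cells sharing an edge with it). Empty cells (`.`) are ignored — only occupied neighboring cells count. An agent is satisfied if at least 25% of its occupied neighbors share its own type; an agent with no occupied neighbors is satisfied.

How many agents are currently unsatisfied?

(1,1)B 0/2 not
(1,2)A 1/3 satisfied
(1,3)B 0/1 not
(1,5)A 0/1 not
(2,1)A 2/3 satisfied
(2,2)A 3/3 satisfied
(2,5)B 0/1 not
(3,1)A 2/2 satisfied
(3,2)A 3/3 satisfied
(3,6)B 0/1 not
(4,2)A 2/2 satisfied
(4,3)A 1/1 satisfied
(4,6)A 0/1 not
(5,1)B 0/0 satisfied
(5,4)A 0/0 satisfied
(6,3)A 0/0 satisfied
(6,5)A 0/0 satisfied
Unsatisfied: (1,1), (1,3), (1,5), (2,5), (3,6), (4,6) — 6 in total.

6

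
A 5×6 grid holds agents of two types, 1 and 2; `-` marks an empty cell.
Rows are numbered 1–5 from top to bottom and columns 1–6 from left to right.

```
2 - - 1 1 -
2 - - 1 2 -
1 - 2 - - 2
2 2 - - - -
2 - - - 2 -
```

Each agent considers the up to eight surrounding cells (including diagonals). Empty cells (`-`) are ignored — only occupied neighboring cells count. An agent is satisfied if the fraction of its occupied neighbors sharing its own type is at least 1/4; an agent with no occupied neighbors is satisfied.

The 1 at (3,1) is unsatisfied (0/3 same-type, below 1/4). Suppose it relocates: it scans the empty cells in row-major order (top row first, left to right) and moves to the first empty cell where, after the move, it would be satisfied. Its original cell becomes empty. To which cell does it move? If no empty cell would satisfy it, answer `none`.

(1,3)

Vacating (3,1). Empty cells in order:
  (1,2): 0/2 same-type → still unsatisfied.
  (1,3): 2/2 same-type → satisfied — stop here.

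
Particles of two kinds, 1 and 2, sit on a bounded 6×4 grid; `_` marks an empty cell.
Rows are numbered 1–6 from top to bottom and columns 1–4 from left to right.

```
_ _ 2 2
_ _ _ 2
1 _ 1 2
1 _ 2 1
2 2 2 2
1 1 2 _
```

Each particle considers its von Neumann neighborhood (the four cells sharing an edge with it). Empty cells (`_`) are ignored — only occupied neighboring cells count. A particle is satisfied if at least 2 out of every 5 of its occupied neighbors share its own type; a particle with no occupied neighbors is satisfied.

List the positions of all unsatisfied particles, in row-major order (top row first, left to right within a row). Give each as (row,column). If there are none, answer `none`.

(1,3)2 1/1 satisfied
(1,4)2 2/2 satisfied
(2,4)2 2/2 satisfied
(3,1)1 1/1 satisfied
(3,3)1 0/2 not
(3,4)2 1/3 not
(4,1)1 1/2 satisfied
(4,3)2 1/3 not
(4,4)1 0/3 not
(5,1)2 1/3 not
(5,2)2 2/3 satisfied
(5,3)2 4/4 satisfied
(5,4)2 1/2 satisfied
(6,1)1 1/2 satisfied
(6,2)1 1/3 not
(6,3)2 1/2 satisfied

(3,3), (3,4), (4,3), (4,4), (5,1), (6,2)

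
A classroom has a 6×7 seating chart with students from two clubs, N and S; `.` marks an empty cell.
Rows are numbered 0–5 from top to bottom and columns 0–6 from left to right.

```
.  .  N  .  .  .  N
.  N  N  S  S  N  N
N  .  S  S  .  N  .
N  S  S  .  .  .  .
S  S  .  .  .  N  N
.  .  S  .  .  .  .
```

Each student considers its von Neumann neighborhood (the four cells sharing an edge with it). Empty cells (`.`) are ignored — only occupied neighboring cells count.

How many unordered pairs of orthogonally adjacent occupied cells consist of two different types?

5

Scan each occupied cell's neighbors to the right and below so each pair is counted once.
Row 0: N(0,2)–N(1,2)= N(0,6)–N(1,6)=  → 0/2 unlike.
Row 1: N(1,1)–N(1,2)= N(1,2)–S(1,3)≠ N(1,2)–S(2,2)≠ S(1,3)–S(1,4)= S(1,3)–S(2,3)= S(1,4)–N(1,5)≠ N(1,5)–N(1,6)= N(1,5)–N(2,5)=  → 3/8 unlike.
Row 2: N(2,0)–N(3,0)= S(2,2)–S(2,3)= S(2,2)–S(3,2)=  → 0/3 unlike.
Row 3: N(3,0)–S(3,1)≠ N(3,0)–S(4,0)≠ S(3,1)–S(3,2)= S(3,1)–S(4,1)=  → 2/4 unlike.
Row 4: S(4,0)–S(4,1)= N(4,5)–N(4,6)=  → 0/2 unlike.
Total adjacent occupied pairs: 19; unlike-type pairs: 5.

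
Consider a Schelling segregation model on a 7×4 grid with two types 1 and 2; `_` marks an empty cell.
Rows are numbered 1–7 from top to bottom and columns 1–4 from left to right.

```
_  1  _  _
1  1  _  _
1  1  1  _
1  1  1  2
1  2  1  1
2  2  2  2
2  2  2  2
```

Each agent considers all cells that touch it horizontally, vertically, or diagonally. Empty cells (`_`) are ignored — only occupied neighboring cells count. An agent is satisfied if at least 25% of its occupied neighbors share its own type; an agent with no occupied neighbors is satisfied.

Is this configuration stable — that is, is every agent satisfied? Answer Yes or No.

(1,2)1 2/2 satisfied
(2,1)1 4/4 satisfied
(2,2)1 5/5 satisfied
(3,1)1 5/5 satisfied
(3,2)1 7/7 satisfied
(3,3)1 4/5 satisfied
(4,1)1 4/5 satisfied
(4,2)1 7/8 satisfied
(4,3)1 5/7 satisfied
(4,4)2 0/4 not
(5,1)1 2/5 satisfied
(5,2)2 3/8 satisfied
(5,3)1 3/8 satisfied
(5,4)1 2/5 satisfied
(6,1)2 4/5 satisfied
(6,2)2 6/8 satisfied
(6,3)2 6/8 satisfied
(6,4)2 3/5 satisfied
(7,1)2 3/3 satisfied
(7,2)2 5/5 satisfied
(7,3)2 5/5 satisfied
(7,4)2 3/3 satisfied
For instance (4,4) has only 0/4 same-type neighbors, below 1/4.

No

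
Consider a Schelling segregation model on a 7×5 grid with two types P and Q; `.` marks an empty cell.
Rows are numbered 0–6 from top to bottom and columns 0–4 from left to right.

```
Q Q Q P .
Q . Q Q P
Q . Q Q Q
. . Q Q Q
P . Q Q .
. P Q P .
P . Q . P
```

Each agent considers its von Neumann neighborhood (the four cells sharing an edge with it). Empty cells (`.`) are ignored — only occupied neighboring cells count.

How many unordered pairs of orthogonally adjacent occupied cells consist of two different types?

7

Scan each occupied cell's neighbors to the right and below so each pair is counted once.
From row 0: 2 unlike of 6 pairs (running 2/6).
From row 1: 2 unlike of 6 pairs (running 4/12).
From row 2: 0 unlike of 5 pairs (running 4/17).
From row 3: 0 unlike of 4 pairs (running 4/21).
From row 4: 1 unlike of 3 pairs (running 5/24).
From row 5: 2 unlike of 3 pairs (running 7/27).
Total adjacent occupied pairs: 27; unlike-type pairs: 7.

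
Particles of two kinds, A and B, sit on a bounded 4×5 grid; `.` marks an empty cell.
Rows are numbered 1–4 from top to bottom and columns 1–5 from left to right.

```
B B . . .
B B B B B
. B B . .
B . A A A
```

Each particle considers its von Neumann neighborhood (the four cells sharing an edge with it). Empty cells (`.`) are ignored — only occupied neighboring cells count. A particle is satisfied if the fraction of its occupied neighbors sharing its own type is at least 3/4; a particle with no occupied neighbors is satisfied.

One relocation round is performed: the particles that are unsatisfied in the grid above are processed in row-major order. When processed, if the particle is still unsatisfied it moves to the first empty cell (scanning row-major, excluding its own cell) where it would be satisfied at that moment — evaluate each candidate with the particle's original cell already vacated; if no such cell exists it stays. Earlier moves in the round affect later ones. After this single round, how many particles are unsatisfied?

0

Initially unsatisfied (in order): (3,3), (4,3).
  (3,3) → (1,3).
  (4,3): now satisfied by earlier moves; stays.
Resulting grid:
B B B . .
B B B B B
. B . . .
B . A A A
All satisfied now.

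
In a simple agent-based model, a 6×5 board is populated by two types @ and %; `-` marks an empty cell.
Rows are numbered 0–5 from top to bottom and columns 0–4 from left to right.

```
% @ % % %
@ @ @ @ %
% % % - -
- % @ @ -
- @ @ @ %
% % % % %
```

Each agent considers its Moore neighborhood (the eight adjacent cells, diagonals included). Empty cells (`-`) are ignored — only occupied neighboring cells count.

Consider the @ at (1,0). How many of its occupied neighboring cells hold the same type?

2

Occupied neighbors of (1,0): (0,0)=%, (0,1)=@, (1,1)=@, (2,0)=%, (2,1)=%.
Same type (@): 2 of 5.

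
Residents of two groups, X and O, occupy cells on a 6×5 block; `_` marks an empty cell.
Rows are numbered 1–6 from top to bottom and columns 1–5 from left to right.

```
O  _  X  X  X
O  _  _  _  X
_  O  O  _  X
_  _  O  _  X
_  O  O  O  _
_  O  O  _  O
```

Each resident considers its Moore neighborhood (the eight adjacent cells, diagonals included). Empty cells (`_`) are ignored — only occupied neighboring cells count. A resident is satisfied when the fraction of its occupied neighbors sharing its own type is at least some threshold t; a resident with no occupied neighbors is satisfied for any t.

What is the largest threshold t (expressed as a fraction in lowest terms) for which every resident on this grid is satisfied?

1/2

Row 1: (1,1)O 1/1 · (1,3)X 1/1 · (1,4)X 3/3 · (1,5)X 2/2
Row 2: (2,1)O 2/2 · (2,5)X 3/3
Row 3: (3,2)O 3/3 · (3,3)O 2/2 · (3,5)X 2/2
Row 4: (4,3)O 5/5 · (4,5)X 1/2
Row 5: (5,2)O 4/4 · (5,3)O 5/5 · (5,4)O 4/5
Row 6: (6,2)O 3/3 · (6,3)O 4/4 · (6,5)O 1/1
The smallest same-type fraction is 1/2 at (4,5), which reduces to 1/2. Any threshold above that leaves this resident unsatisfied.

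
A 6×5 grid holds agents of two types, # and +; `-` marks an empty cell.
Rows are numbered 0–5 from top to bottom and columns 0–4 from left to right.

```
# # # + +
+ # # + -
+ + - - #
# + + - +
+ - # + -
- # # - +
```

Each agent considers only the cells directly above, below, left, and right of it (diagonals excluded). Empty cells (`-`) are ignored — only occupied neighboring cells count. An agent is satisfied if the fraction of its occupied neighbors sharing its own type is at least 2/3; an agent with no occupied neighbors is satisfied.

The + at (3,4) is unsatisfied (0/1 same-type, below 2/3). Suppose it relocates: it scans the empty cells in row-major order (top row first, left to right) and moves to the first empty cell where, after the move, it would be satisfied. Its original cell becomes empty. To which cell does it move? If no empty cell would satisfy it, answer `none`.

Vacating (3,4). Empty cells in order:
  (1,4): 2/3 same-type → satisfied — stop here.

(1,4)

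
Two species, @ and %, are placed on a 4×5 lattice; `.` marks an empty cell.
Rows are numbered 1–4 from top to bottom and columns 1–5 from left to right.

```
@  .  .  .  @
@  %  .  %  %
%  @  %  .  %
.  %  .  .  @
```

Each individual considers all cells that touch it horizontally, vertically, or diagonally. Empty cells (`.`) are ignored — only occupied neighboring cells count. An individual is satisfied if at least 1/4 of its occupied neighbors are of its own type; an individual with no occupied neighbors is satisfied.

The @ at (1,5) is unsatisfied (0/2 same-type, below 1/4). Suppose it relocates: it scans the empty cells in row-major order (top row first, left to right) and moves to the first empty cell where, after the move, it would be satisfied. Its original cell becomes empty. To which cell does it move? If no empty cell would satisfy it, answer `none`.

Vacating (1,5). Empty cells in order:
  (1,2): 2/3 same-type → satisfied — stop here.

(1,2)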